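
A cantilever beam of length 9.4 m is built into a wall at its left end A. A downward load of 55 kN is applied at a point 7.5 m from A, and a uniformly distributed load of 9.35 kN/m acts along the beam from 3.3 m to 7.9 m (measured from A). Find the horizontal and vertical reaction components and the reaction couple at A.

A_x = 0, A_y = 98.01 kN, M_A = 653.4 kN·m

Resultant of the distributed load: 9.35 × 4.6 = 43.01 kN at 5.6 m from A.
ΣF_x = 0: A_x = 0.
ΣF_y = 0: A_y − 55 − 9.35·4.6 = 0 → A_y = 98.01 kN.
ΣM about A: M_A − 55·7.5 − (9.35·4.6)·5.6 = 0 → M_A = 653.4 kN·m.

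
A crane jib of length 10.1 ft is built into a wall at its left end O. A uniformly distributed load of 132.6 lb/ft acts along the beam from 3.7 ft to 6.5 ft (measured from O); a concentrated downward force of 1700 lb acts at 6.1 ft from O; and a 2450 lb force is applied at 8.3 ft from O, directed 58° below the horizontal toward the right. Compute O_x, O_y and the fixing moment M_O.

Resultant of the distributed load: 132.6 × 2.8 = 371.28 lb at 5.1 ft from O.
ΣF_x = 0: O_x + 2450·cos58° = 0 → O_x = -1298 lb.
ΣF_y = 0: O_y − 132.6·2.8 − 1700 − 2450·sin58° = 0 → O_y = 4149 lb.
ΣM about O: M_O − (132.6·2.8)·5.1 − 1700·6.1 − 2450·sin58°·8.3 = 0 → M_O = 29510 lb·ft.

O_x = -1298 lb, O_y = 4149 lb, M_O = 29510 lb·ft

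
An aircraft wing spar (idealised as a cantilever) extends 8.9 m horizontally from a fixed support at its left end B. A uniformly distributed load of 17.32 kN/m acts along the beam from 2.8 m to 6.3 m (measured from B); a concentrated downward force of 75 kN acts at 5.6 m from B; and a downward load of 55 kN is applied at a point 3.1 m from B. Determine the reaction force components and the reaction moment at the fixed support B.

Resultant of the distributed load: 17.32 × 3.5 = 60.62 kN at 4.55 m from B.
ΣF_x = 0: B_x = 0.
ΣF_y = 0: B_y − 17.32·3.5 − 75 − 55 = 0 → B_y = 190.6 kN.
ΣM about B: M_B − (17.32·3.5)·4.55 − 75·5.6 − 55·3.1 = 0 → M_B = 866.3 kN·m.

B_x = 0, B_y = 190.6 kN, M_B = 866.3 kN·m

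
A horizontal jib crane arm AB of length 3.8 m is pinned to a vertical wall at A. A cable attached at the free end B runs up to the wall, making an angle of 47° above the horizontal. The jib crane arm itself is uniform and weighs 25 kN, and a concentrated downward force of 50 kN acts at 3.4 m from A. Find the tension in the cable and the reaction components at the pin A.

ΣM about A: T·sin47°·3.8 − 25·1.9 − 50·3.4 = 0 → T = 217.5/(3.8·0.731354) = 78.2615 ≈ 78.26 kN.
ΣF_x = 0: A_x − T·cos47° = 0 → A_x = 78.2615 × 0.681998 = 53.37 kN.
ΣF_y = 0: A_y + T·sin47° − 25 − 50 = 0 → A_y = 75 − 78.2615 × 0.731354 = 17.76 kN.

T = 78.26 kN, A_x = 53.37 kN, A_y = 17.76 kN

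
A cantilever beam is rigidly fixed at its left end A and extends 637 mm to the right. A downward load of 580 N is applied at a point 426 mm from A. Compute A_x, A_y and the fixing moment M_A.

A_x = 0, A_y = 580.0 N, M_A = 247100 N·mm

ΣF_x = 0: A_x = 0.
ΣF_y = 0: A_y − 580 = 0 → A_y = 580.0 N.
ΣM about A: M_A − 580·426 = 0 → M_A = 247100 N·mm.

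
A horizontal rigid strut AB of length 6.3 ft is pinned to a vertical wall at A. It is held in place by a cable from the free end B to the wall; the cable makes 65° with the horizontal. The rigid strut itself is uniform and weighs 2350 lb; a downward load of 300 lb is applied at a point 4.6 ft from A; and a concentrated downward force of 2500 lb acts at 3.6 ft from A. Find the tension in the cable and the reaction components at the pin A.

T = 3114 lb, A_x = 1316 lb, A_y = 2327 lb

ΣM about A: T·sin65°·6.3 − 2350·3.15 − 300·4.6 − 2500·3.6 = 0 → T = 17782.5/(6.3·0.906308) = 3114.41 ≈ 3114 lb.
ΣF_x = 0: A_x − T·cos65° = 0 → A_x = 3114.41 × 0.422618 = 1316 lb.
ΣF_y = 0: A_y + T·sin65° − 2350 − 300 − 2500 = 0 → A_y = 5150 − 3114.41 × 0.906308 = 2327 lb.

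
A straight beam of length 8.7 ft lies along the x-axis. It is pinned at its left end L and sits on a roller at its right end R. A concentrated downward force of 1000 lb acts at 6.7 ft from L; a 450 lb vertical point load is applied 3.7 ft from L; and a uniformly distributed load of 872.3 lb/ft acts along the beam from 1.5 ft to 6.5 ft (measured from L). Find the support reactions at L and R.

Resultant of the distributed load: 872.3 × 5 = 4361.5 lb at 4 ft from L.
Taking moments about L: R_y·8.7 − 1000·6.7 − 450·3.7 − (872.3·5)·4 = 0 → R_y = 25811/8.7 = 2966.78 ≈ 2967 lb.
ΣF_y = 0: L_y + 2966.78 − 1000 − 450 − 872.3·5 = 0 → L_y = 2845 lb.
ΣF_x = 0: no horizontal applied forces, so L_x = 0.

L_x = 0, L_y = 2845 lb, R_y = 2967 lb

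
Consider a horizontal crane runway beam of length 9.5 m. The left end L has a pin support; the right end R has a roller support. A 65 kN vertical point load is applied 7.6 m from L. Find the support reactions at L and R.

L_x = 0, L_y = 13.00 kN, R_y = 52.00 kN

Moments about L: R_y·9.5 − 65·7.6 = 0 → R_y = 494/9.5 = 52.00 kN.
ΣF_y = 0: L_y + 52 − 65 = 0 → L_y = 13.00 kN.
ΣF_x = 0: no horizontal applied forces, so L_x = 0.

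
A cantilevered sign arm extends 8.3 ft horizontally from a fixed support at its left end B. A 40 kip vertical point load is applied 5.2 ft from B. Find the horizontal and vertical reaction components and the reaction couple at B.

ΣF_x = 0: B_x = 0.
ΣF_y = 0: B_y − 40 = 0 → B_y = 40.00 kip.
ΣM about B: M_B − 40·5.2 = 0 → M_B = 208.0 kip·ft.

B_x = 0, B_y = 40.00 kip, M_B = 208.0 kip·ft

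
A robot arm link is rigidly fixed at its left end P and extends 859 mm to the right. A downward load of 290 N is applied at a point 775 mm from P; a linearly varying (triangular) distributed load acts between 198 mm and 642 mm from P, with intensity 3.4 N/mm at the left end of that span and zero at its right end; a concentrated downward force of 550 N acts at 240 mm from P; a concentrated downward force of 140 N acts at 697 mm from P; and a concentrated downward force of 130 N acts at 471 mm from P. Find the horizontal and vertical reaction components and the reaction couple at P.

P_x = 0, P_y = 1865 N, M_P = 776700 N·mm

Resultant of the triangular load: ½ × 3.4 × 444 = 754.8 N, acting at 346 mm from P (one-third of the span from the peak).
ΣF_x = 0: P_x = 0.
ΣF_y = 0: P_y − 290 − ½·3.4·444 − 550 − 140 − 130 = 0 → P_y = 1865 N.
ΣM about P: M_P − 290·775 − (½·3.4·444)·346 − 550·240 − 140·697 − 130·471 = 0 → M_P = 776700 N·mm.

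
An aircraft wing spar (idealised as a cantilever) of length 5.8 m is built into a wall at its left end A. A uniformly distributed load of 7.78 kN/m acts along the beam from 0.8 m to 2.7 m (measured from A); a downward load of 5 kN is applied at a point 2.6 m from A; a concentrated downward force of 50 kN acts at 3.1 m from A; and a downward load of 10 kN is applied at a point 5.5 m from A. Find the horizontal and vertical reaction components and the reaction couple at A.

A_x = 0, A_y = 79.78 kN, M_A = 248.9 kN·m

Resultant of the distributed load: 7.78 × 1.9 = 14.782 kN at 1.75 m from A.
ΣF_x = 0: A_x = 0.
ΣF_y = 0: A_y − 7.78·1.9 − 5 − 50 − 10 = 0 → A_y = 79.78 kN.
ΣM about A: M_A − (7.78·1.9)·1.75 − 5·2.6 − 50·3.1 − 10·5.5 = 0 → M_A = 248.9 kN·m.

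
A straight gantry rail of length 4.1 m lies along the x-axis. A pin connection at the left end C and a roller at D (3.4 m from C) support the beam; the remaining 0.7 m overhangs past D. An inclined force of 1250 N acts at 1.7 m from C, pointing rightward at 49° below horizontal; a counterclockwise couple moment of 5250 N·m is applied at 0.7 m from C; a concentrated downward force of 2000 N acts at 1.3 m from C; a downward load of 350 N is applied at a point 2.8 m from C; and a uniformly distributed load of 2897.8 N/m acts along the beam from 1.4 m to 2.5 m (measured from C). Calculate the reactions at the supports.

C_x = -820.1 N, C_y = 4672 N, D_y = 1809 N

Resultant of the distributed load: 2897.8 × 1.1 = 3187.58 N at 1.95 m from C.
ΣM about C: D_y·3.4 − 1250·sin49°·1.7 + 5250 − 2000·1.3 − 350·2.8 − (2897.8·1.1)·1.95 = 0 → D_y = 6149.54/3.4 = 1808.69 ≈ 1809 N.
ΣF_y = 0: C_y + 1808.69 − 1250·sin49° − 2000 − 350 − 2897.8·1.1 = 0 → C_y = 4672 N.
ΣF_x = 0: C_x + 1250·cos49° = 0 → C_x = -820.1 N.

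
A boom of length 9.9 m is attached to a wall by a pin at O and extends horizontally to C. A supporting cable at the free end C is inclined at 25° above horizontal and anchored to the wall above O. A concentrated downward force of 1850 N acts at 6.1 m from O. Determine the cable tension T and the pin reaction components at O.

T = 2697 N, O_x = 2445 N, O_y = 710.1 N

ΣM about O: T·sin25°·9.9 − 1850·6.1 = 0 → T = 11285/(9.9·0.422618) = 2697.23 ≈ 2697 N.
ΣF_x = 0: O_x − T·cos25° = 0 → O_x = 2697.23 × 0.906308 = 2445 N.
ΣF_y = 0: O_y + T·sin25° − 1850 = 0 → O_y = 1850 − 2697.23 × 0.422618 = 710.1 N.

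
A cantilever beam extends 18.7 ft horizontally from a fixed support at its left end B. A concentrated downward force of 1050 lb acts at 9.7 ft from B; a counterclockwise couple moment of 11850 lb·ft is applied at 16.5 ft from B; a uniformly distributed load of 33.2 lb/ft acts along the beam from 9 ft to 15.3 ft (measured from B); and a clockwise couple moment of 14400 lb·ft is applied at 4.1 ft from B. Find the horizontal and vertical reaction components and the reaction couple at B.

Resultant of the distributed load: 33.2 × 6.3 = 209.16 lb at 12.15 ft from B.
ΣF_x = 0: B_x = 0.
ΣF_y = 0: B_y − 1050 − 33.2·6.3 = 0 → B_y = 1259 lb.
ΣM about B: M_B − 1050·9.7 + 11850 − (33.2·6.3)·12.15 − 14400 = 0 → M_B = 15280 lb·ft.

B_x = 0, B_y = 1259 lb, M_B = 15280 lb·ft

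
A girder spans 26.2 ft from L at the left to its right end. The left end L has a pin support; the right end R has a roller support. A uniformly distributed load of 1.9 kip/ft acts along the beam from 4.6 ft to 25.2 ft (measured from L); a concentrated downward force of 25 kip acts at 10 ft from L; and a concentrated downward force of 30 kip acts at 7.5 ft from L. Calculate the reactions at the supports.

L_x = 0, L_y = 53.75 kip, R_y = 40.39 kip

Resultant of the distributed load: 1.9 × 20.6 = 39.14 kip at 14.9 ft from L.
Moments about L: R_y·26.2 − (1.9·20.6)·14.9 − 25·10 − 30·7.5 = 0 → R_y = 1058.186/26.2 = 40.3888 ≈ 40.39 kip.
ΣF_y = 0: L_y + 40.3888 − 1.9·20.6 − 25 − 30 = 0 → L_y = 53.75 kip.
ΣF_x = 0: no horizontal applied forces, so L_x = 0.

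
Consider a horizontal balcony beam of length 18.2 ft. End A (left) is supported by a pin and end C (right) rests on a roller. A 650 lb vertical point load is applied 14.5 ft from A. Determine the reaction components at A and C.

A_x = 0, A_y = 132.1 lb, C_y = 517.9 lb

Moments about A: C_y·18.2 − 650·14.5 = 0 → C_y = 9425/18.2 = 517.857 ≈ 517.9 lb.
ΣF_y = 0: A_y + 517.857 − 650 = 0 → A_y = 132.1 lb.
ΣF_x = 0: no horizontal applied forces, so A_x = 0.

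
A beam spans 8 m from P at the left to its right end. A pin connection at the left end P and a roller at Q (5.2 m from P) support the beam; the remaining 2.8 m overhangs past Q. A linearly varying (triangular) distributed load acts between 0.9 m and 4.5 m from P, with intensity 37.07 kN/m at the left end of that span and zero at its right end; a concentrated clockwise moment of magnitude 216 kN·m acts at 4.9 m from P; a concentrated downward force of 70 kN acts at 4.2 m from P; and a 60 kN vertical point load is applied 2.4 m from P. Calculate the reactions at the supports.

P_x = 0, P_y = 44.01 kN, Q_y = 152.7 kN

Resultant of the triangular load: ½ × 37.07 × 3.6 = 66.726 kN, acting at 2.1 m from P (one-third of the span from the peak).
ΣM about P: Q_y·5.2 − (½·37.07·3.6)·2.1 − 216 − 70·4.2 − 60·2.4 = 0 → Q_y = 794.1246/5.2 = 152.716 ≈ 152.7 kN.
ΣF_y = 0: P_y + 152.716 − ½·37.07·3.6 − 70 − 60 = 0 → P_y = 44.01 kN.
ΣF_x = 0: no horizontal applied forces, so P_x = 0.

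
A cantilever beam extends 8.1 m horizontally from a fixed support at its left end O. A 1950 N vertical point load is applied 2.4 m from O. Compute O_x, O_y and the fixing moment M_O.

O_x = 0, O_y = 1950 N, M_O = 4680 N·m

ΣF_x = 0: O_x = 0.
ΣF_y = 0: O_y − 1950 = 0 → O_y = 1950 N.
ΣM about O: M_O − 1950·2.4 = 0 → M_O = 4680 N·m.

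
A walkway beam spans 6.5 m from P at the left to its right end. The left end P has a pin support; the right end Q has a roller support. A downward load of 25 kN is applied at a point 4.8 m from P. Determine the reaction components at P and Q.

Moments about P: Q_y·6.5 − 25·4.8 = 0 → Q_y = 120/6.5 = 18.4615 ≈ 18.46 kN.
ΣF_y = 0: P_y + 18.4615 − 25 = 0 → P_y = 6.538 kN.
ΣF_x = 0: no horizontal applied forces, so P_x = 0.

P_x = 0, P_y = 6.538 kN, Q_y = 18.46 kN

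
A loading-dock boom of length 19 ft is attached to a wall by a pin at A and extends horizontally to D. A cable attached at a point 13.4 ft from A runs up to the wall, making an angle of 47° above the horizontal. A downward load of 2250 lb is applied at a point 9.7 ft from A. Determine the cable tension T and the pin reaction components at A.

T = 2227 lb, A_x = 1519 lb, A_y = 621.3 lb

ΣM about A: T·sin47°·13.4 − 2250·9.7 = 0 → T = 21825/(13.4·0.731354) = 2227.01 ≈ 2227 lb.
ΣF_x = 0: A_x − T·cos47° = 0 → A_x = 2227.01 × 0.681998 = 1519 lb.
ΣF_y = 0: A_y + T·sin47° − 2250 = 0 → A_y = 2250 − 2227.01 × 0.731354 = 621.3 lb.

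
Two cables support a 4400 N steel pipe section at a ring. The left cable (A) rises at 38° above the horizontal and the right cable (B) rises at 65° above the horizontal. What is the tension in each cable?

ΣF_x = 0: −T_A·cos38° + T_B·cos65° = 0 → T_B = 1.86459·T_A.
ΣF_y = 0: T_A·sin38° + T_B·sin65° = 4400.
Substitute: T_A·(0.615661 + 1.86459·0.906308) = 4400 → T_A = 1908.44 ≈ 1908 N.
Then T_B = 1.86459 × 1908.44 = 3558 N.

T_A = 1908 N, T_B = 3558 N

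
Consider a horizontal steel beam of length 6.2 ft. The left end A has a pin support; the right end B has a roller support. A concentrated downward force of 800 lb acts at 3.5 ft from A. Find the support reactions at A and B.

A_x = 0, A_y = 348.4 lb, B_y = 451.6 lb

ΣM about A: B_y·6.2 − 800·3.5 = 0 → B_y = 2800/6.2 = 451.613 ≈ 451.6 lb.
ΣF_y = 0: A_y + 451.613 − 800 = 0 → A_y = 348.4 lb.
ΣF_x = 0: no horizontal applied forces, so A_x = 0.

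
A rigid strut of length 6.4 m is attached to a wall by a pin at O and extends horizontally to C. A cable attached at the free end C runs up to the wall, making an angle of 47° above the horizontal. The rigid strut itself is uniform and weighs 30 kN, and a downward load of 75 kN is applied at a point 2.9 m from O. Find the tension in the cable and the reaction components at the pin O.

ΣM about O: T·sin47°·6.4 − 30·3.2 − 75·2.9 = 0 → T = 313.5/(6.4·0.731354) = 66.9777 ≈ 66.98 kN.
ΣF_x = 0: O_x − T·cos47° = 0 → O_x = 66.9777 × 0.681998 = 45.68 kN.
ΣF_y = 0: O_y + T·sin47° − 30 − 75 = 0 → O_y = 105 − 66.9777 × 0.731354 = 56.02 kN.

T = 66.98 kN, O_x = 45.68 kN, O_y = 56.02 kN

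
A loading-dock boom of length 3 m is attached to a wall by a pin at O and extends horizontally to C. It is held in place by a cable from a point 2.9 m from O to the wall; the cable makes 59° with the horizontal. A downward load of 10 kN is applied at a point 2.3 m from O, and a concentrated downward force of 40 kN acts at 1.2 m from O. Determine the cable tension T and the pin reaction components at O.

ΣM about O: T·sin59°·2.9 − 10·2.3 − 40·1.2 = 0 → T = 71/(2.9·0.857167) = 28.5624 ≈ 28.56 kN.
ΣF_x = 0: O_x − T·cos59° = 0 → O_x = 28.5624 × 0.515038 = 14.71 kN.
ΣF_y = 0: O_y + T·sin59° − 10 − 40 = 0 → O_y = 50 − 28.5624 × 0.857167 = 25.52 kN.

T = 28.56 kN, O_x = 14.71 kN, O_y = 25.52 kN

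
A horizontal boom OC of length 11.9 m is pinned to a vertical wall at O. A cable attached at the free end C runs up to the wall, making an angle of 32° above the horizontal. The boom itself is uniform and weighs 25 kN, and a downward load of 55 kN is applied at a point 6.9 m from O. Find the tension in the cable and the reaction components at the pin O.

T = 83.77 kN, O_x = 71.04 kN, O_y = 35.61 kN

ΣM about O: T·sin32°·11.9 − 25·5.95 − 55·6.9 = 0 → T = 528.25/(11.9·0.529919) = 83.7689 ≈ 83.77 kN.
ΣF_x = 0: O_x − T·cos32° = 0 → O_x = 83.7689 × 0.848048 = 71.04 kN.
ΣF_y = 0: O_y + T·sin32° − 25 − 55 = 0 → O_y = 80 − 83.7689 × 0.529919 = 35.61 kN.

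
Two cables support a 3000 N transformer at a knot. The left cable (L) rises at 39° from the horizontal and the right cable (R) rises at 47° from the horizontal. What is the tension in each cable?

T_L = 2051 N, T_R = 2337 N

ΣF_x = 0: −T_L·cos39° + T_R·cos47° = 0 → T_R = 1.13951·T_L.
ΣF_y = 0: T_L·sin39° + T_R·sin47° = 3000.
Substitute: T_L·(0.62932 + 1.13951·0.731354) = 3000 → T_L = 2050.99 ≈ 2051 N.
Then T_R = 1.13951 × 2050.99 = 2337 N.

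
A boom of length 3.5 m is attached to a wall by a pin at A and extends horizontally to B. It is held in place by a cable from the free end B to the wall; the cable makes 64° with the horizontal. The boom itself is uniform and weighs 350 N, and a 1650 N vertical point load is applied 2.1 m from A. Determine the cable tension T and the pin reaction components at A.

ΣM about A: T·sin64°·3.5 − 350·1.75 − 1650·2.1 = 0 → T = 4077.5/(3.5·0.898794) = 1296.18 ≈ 1296 N.
ΣF_x = 0: A_x − T·cos64° = 0 → A_x = 1296.18 × 0.438371 = 568.2 N.
ΣF_y = 0: A_y + T·sin64° − 350 − 1650 = 0 → A_y = 2000 − 1296.18 × 0.898794 = 835.0 N.

T = 1296 N, A_x = 568.2 N, A_y = 835.0 N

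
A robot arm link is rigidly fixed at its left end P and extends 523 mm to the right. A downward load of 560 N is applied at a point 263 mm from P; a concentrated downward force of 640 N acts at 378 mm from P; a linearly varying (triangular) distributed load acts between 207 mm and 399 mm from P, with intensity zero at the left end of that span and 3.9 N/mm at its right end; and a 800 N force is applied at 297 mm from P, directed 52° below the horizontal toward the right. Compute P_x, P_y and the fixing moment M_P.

Resultant of the triangular load: ½ × 3.9 × 192 = 374.4 N, acting at 335 mm from P (one-third of the span from the peak).
ΣF_x = 0: P_x + 800·cos52° = 0 → P_x = -492.5 N.
ΣF_y = 0: P_y − 560 − 640 − ½·3.9·192 − 800·sin52° = 0 → P_y = 2205 N.
ΣM about P: M_P − 560·263 − 640·378 − (½·3.9·192)·335 − 800·sin52°·297 = 0 → M_P = 701900 N·mm.

P_x = -492.5 N, P_y = 2205 N, M_P = 701900 N·mm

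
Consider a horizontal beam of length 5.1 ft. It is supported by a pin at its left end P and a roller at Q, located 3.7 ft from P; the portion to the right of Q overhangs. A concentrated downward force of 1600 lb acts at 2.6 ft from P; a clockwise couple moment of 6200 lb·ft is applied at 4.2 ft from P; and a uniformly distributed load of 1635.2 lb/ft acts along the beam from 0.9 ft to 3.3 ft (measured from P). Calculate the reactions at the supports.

P_x = 0, P_y = 497.1 lb, Q_y = 5027 lb

Resultant of the distributed load: 1635.2 × 2.4 = 3924.48 lb at 2.1 ft from P.
Moments about P: Q_y·3.7 − 1600·2.6 − 6200 − (1635.2·2.4)·2.1 = 0 → Q_y = 18601.408/3.7 = 5027.41 ≈ 5027 lb.
ΣF_y = 0: P_y + 5027.41 − 1600 − 1635.2·2.4 = 0 → P_y = 497.1 lb.
ΣF_x = 0: no horizontal applied forces, so P_x = 0.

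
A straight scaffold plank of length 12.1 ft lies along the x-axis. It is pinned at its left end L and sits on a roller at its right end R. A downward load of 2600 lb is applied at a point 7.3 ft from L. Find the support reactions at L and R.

L_x = 0, L_y = 1031 lb, R_y = 1569 lb

Taking moments about L: R_y·12.1 − 2600·7.3 = 0 → R_y = 18980/12.1 = 1568.6 ≈ 1569 lb.
ΣF_y = 0: L_y + 1568.6 − 2600 = 0 → L_y = 1031 lb.
ΣF_x = 0: no horizontal applied forces, so L_x = 0.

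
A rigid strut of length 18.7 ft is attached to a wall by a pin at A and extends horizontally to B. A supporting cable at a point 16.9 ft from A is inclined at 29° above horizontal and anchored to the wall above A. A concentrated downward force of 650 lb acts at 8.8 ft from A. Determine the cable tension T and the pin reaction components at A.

T = 698.1 lb, A_x = 610.6 lb, A_y = 311.5 lb

ΣM about A: T·sin29°·16.9 − 650·8.8 = 0 → T = 5720/(16.9·0.48481) = 698.132 ≈ 698.1 lb.
ΣF_x = 0: A_x − T·cos29° = 0 → A_x = 698.132 × 0.87462 = 610.6 lb.
ΣF_y = 0: A_y + T·sin29° − 650 = 0 → A_y = 650 − 698.132 × 0.48481 = 311.5 lb.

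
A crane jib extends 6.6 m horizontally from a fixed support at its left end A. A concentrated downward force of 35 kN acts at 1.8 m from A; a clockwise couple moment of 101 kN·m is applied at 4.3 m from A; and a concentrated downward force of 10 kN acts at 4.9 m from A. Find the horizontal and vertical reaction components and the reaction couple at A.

A_x = 0, A_y = 45.00 kN, M_A = 213.0 kN·m

ΣF_x = 0: A_x = 0.
ΣF_y = 0: A_y − 35 − 10 = 0 → A_y = 45.00 kN.
ΣM about A: M_A − 35·1.8 − 101 − 10·4.9 = 0 → M_A = 213.0 kN·m.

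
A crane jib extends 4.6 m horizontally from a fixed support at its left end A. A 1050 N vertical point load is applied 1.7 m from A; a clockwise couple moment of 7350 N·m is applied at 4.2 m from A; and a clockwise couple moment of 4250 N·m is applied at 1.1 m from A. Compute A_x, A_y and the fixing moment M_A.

ΣF_x = 0: A_x = 0.
ΣF_y = 0: A_y − 1050 = 0 → A_y = 1050 N.
ΣM about A: M_A − 1050·1.7 − 7350 − 4250 = 0 → M_A = 13380 N·m.

A_x = 0, A_y = 1050 N, M_A = 13380 N·m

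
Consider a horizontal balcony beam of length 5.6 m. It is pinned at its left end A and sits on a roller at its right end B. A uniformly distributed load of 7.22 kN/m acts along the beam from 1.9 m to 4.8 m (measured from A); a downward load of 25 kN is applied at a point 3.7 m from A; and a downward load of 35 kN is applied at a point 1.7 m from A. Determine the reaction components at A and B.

A_x = 0, A_y = 41.27 kN, B_y = 39.67 kN

Resultant of the distributed load: 7.22 × 2.9 = 20.938 kN at 3.35 m from A.
Moments about A: B_y·5.6 − (7.22·2.9)·3.35 − 25·3.7 − 35·1.7 = 0 → B_y = 222.1423/5.6 = 39.6683 ≈ 39.67 kN.
ΣF_y = 0: A_y + 39.6683 − 7.22·2.9 − 25 − 35 = 0 → A_y = 41.27 kN.
ΣF_x = 0: no horizontal applied forces, so A_x = 0.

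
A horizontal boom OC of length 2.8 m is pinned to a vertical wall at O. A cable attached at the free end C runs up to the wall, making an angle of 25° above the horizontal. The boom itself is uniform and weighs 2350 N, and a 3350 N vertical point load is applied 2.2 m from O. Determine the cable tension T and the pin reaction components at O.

T = 9008 N, O_x = 8164 N, O_y = 1893 N

ΣM about O: T·sin25°·2.8 − 2350·1.4 − 3350·2.2 = 0 → T = 10660/(2.8·0.422618) = 9008.47 ≈ 9008 N.
ΣF_x = 0: O_x − T·cos25° = 0 → O_x = 9008.47 × 0.906308 = 8164 N.
ΣF_y = 0: O_y + T·sin25° − 2350 − 3350 = 0 → O_y = 5700 − 9008.47 × 0.422618 = 1893 N.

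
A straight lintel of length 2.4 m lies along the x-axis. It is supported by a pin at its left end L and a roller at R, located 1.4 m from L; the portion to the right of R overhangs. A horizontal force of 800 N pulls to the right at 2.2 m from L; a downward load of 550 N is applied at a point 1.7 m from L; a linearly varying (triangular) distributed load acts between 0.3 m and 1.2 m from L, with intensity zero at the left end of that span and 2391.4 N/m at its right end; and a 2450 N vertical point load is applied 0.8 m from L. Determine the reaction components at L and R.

Resultant of the triangular load: ½ × 2391.4 × 0.9 = 1076.13 N, acting at 0.9 m from L (one-third of the span from the peak).
Moments about L: R_y·1.4 − 550·1.7 − (½·2391.4·0.9)·0.9 − 2450·0.8 = 0 → R_y = 3863.517/1.4 = 2759.66 ≈ 2760 N.
ΣF_y = 0: L_y + 2759.66 − 550 − ½·2391.4·0.9 − 2450 = 0 → L_y = 1316 N.
ΣF_x = 0: L_x + 800 = 0 → L_x = -800.0 N.

L_x = -800.0 N, L_y = 1316 N, R_y = 2760 N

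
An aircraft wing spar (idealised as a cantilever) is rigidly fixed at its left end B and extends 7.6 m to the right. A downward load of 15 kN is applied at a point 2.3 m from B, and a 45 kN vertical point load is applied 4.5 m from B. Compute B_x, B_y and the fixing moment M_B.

B_x = 0, B_y = 60.00 kN, M_B = 237.0 kN·m

ΣF_x = 0: B_x = 0.
ΣF_y = 0: B_y − 15 − 45 = 0 → B_y = 60.00 kN.
ΣM about B: M_B − 15·2.3 − 45·4.5 = 0 → M_B = 237.0 kN·m.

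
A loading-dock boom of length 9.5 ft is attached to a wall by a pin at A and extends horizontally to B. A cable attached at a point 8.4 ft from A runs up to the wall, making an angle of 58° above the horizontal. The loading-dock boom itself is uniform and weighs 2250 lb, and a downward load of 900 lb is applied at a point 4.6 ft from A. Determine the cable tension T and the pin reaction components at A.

ΣM about A: T·sin58°·8.4 − 2250·4.75 − 900·4.6 = 0 → T = 14827.5/(8.4·0.848048) = 2081.46 ≈ 2081 lb.
ΣF_x = 0: A_x − T·cos58° = 0 → A_x = 2081.46 × 0.529919 = 1103 lb.
ΣF_y = 0: A_y + T·sin58° − 2250 − 900 = 0 → A_y = 3150 − 2081.46 × 0.848048 = 1385 lb.

T = 2081 lb, A_x = 1103 lb, A_y = 1385 lb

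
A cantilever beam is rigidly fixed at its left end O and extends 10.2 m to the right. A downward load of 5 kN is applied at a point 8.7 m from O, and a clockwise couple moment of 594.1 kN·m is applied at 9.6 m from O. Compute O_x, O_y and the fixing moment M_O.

O_x = 0, O_y = 5.000 kN, M_O = 637.6 kN·m

ΣF_x = 0: O_x = 0.
ΣF_y = 0: O_y − 5 = 0 → O_y = 5.000 kN.
ΣM about O: M_O − 5·8.7 − 594.1 = 0 → M_O = 637.6 kN·m.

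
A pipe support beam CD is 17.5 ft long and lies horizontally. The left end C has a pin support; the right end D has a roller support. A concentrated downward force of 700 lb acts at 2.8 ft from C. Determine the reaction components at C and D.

C_x = 0, C_y = 588.0 lb, D_y = 112.0 lb

Moments about C: D_y·17.5 − 700·2.8 = 0 → D_y = 1960/17.5 = 112.0 lb.
ΣF_y = 0: C_y + 112 − 700 = 0 → C_y = 588.0 lb.
ΣF_x = 0: no horizontal applied forces, so C_x = 0.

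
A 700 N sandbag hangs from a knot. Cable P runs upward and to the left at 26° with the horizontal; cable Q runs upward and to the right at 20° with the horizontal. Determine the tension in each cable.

ΣF_x = 0: −T_P·cos26° + T_Q·cos20° = 0 → T_Q = 0.956477·T_P.
ΣF_y = 0: T_P·sin26° + T_Q·sin20° = 700.
Substitute: T_P·(0.438371 + 0.956477·0.34202) = 700 → T_P = 914.429 ≈ 914.4 N.
Then T_Q = 0.956477 × 914.429 = 874.6 N.

T_P = 914.4 N, T_Q = 874.6 N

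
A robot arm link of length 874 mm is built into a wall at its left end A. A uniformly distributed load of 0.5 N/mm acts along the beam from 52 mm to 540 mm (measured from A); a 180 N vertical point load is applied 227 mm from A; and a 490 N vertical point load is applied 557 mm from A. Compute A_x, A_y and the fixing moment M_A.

Resultant of the distributed load: 0.5 × 488 = 244 N at 296 mm from A.
ΣF_x = 0: A_x = 0.
ΣF_y = 0: A_y − 0.5·488 − 180 − 490 = 0 → A_y = 914.0 N.
ΣM about A: M_A − (0.5·488)·296 − 180·227 − 490·557 = 0 → M_A = 386000 N·mm.

A_x = 0, A_y = 914.0 N, M_A = 386000 N·mm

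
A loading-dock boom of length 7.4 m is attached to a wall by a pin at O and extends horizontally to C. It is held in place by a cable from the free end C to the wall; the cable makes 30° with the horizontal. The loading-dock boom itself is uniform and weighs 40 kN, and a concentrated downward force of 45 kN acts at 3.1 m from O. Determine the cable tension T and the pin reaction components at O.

ΣM about O: T·sin30°·7.4 − 40·3.7 − 45·3.1 = 0 → T = 287.5/(7.4·0.5) = 77.7027 ≈ 77.70 kN.
ΣF_x = 0: O_x − T·cos30° = 0 → O_x = 77.7027 × 0.866025 = 67.29 kN.
ΣF_y = 0: O_y + T·sin30° − 40 − 45 = 0 → O_y = 85 − 77.7027 × 0.5 = 46.15 kN.

T = 77.70 kN, O_x = 67.29 kN, O_y = 46.15 kN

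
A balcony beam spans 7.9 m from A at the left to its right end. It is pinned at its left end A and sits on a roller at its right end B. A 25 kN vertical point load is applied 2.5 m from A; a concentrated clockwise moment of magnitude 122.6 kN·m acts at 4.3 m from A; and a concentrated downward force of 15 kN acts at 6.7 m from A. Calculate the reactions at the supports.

Taking moments about A: B_y·7.9 − 25·2.5 − 122.6 − 15·6.7 = 0 → B_y = 285.6/7.9 = 36.1519 ≈ 36.15 kN.
ΣF_y = 0: A_y + 36.1519 − 25 − 15 = 0 → A_y = 3.848 kN.
ΣF_x = 0: no horizontal applied forces, so A_x = 0.

A_x = 0, A_y = 3.848 kN, B_y = 36.15 kN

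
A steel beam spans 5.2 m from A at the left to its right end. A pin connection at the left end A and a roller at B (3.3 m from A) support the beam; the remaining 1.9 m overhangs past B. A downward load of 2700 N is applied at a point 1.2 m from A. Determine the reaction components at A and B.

A_x = 0, A_y = 1718 N, B_y = 981.8 N

Taking moments about A: B_y·3.3 − 2700·1.2 = 0 → B_y = 3240/3.3 = 981.818 ≈ 981.8 N.
ΣF_y = 0: A_y + 981.818 − 2700 = 0 → A_y = 1718 N.
ΣF_x = 0: no horizontal applied forces, so A_x = 0.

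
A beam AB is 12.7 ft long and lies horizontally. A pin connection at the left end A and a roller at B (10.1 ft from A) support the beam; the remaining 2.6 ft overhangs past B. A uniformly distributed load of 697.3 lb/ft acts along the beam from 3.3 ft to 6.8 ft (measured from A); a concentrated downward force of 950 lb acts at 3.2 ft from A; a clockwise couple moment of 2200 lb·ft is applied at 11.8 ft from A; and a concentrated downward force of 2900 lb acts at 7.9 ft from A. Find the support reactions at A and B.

A_x = 0, A_y = 2283 lb, B_y = 4007 lb

Resultant of the distributed load: 697.3 × 3.5 = 2440.55 lb at 5.05 ft from A.
Taking moments about A: B_y·10.1 − (697.3·3.5)·5.05 − 950·3.2 − 2200 − 2900·7.9 = 0 → B_y = 40474.7775/10.1 = 4007.4 ≈ 4007 lb.
ΣF_y = 0: A_y + 4007.4 − 697.3·3.5 − 950 − 2900 = 0 → A_y = 2283 lb.
ΣF_x = 0: no horizontal applied forces, so A_x = 0.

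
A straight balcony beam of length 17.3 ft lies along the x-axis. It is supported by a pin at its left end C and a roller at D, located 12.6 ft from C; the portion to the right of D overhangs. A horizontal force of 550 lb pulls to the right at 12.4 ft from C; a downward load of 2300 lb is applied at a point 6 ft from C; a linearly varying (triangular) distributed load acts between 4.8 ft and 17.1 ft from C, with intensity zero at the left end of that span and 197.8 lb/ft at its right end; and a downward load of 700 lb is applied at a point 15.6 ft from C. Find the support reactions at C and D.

C_x = -550.0 lb, C_y = 999.5 lb, D_y = 3217 lb

Resultant of the triangular load: ½ × 197.8 × 12.3 = 1216.47 lb, acting at 13 ft from C (one-third of the span from the peak).
Moments about C: D_y·12.6 − 2300·6 − (½·197.8·12.3)·13 − 700·15.6 = 0 → D_y = 40534.11/12.6 = 3216.99 ≈ 3217 lb.
ΣF_y = 0: C_y + 3216.99 − 2300 − ½·197.8·12.3 − 700 = 0 → C_y = 999.5 lb.
ΣF_x = 0: C_x + 550 = 0 → C_x = -550.0 lb.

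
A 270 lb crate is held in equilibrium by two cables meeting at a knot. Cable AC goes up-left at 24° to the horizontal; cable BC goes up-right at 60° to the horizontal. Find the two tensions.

T_AC = 135.7 lb, T_BC = 248.0 lb

ΣF_x = 0: −T_AC·cos24° + T_BC·cos60° = 0 → T_BC = 1.82709·T_AC.
ΣF_y = 0: T_AC·sin24° + T_BC·sin60° = 270.
Substitute: T_AC·(0.406737 + 1.82709·0.866025) = 270 → T_AC = 135.744 ≈ 135.7 lb.
Then T_BC = 1.82709 × 135.744 = 248.0 lb.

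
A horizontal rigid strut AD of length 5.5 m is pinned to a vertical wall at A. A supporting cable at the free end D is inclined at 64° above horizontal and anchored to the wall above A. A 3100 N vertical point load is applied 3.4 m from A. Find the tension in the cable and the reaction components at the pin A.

ΣM about A: T·sin64°·5.5 − 3100·3.4 = 0 → T = 10540/(5.5·0.898794) = 2132.15 ≈ 2132 N.
ΣF_x = 0: A_x − T·cos64° = 0 → A_x = 2132.15 × 0.438371 = 934.7 N.
ΣF_y = 0: A_y + T·sin64° − 3100 = 0 → A_y = 3100 − 2132.15 × 0.898794 = 1184 N.

T = 2132 N, A_x = 934.7 N, A_y = 1184 N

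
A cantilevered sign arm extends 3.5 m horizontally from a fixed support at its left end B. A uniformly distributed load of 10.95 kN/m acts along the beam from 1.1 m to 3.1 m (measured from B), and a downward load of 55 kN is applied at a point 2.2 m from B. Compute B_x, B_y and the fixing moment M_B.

Resultant of the distributed load: 10.95 × 2 = 21.9 kN at 2.1 m from B.
ΣF_x = 0: B_x = 0.
ΣF_y = 0: B_y − 10.95·2 − 55 = 0 → B_y = 76.90 kN.
ΣM about B: M_B − (10.95·2)·2.1 − 55·2.2 = 0 → M_B = 167.0 kN·m.

B_x = 0, B_y = 76.90 kN, M_B = 167.0 kN·m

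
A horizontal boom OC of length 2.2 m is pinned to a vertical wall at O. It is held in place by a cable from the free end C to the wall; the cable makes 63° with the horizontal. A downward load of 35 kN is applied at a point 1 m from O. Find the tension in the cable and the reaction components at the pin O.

ΣM about O: T·sin63°·2.2 − 35·1 = 0 → T = 35/(2.2·0.891007) = 17.8552 ≈ 17.86 kN.
ΣF_x = 0: O_x − T·cos63° = 0 → O_x = 17.8552 × 0.45399 = 8.106 kN.
ΣF_y = 0: O_y + T·sin63° − 35 = 0 → O_y = 35 − 17.8552 × 0.891007 = 19.09 kN.

T = 17.86 kN, O_x = 8.106 kN, O_y = 19.09 kN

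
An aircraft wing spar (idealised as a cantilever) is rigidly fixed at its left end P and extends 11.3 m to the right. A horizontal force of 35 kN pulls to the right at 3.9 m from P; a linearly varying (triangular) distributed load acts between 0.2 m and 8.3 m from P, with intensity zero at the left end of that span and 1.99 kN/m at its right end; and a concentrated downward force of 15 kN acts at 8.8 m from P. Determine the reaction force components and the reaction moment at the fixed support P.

Resultant of the triangular load: ½ × 1.99 × 8.1 = 8.0595 kN, acting at 5.6 m from P (one-third of the span from the peak).
ΣF_x = 0: P_x + 35 = 0 → P_x = -35.00 kN.
ΣF_y = 0: P_y − ½·1.99·8.1 − 15 = 0 → P_y = 23.06 kN.
ΣM about P: M_P − (½·1.99·8.1)·5.6 − 15·8.8 = 0 → M_P = 177.1 kN·m.

P_x = -35.00 kN, P_y = 23.06 kN, M_P = 177.1 kN·m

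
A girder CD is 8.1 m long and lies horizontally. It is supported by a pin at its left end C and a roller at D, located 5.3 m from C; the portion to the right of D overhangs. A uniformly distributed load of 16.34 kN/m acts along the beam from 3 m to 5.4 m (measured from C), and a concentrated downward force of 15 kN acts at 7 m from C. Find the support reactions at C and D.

Resultant of the distributed load: 16.34 × 2.4 = 39.216 kN at 4.2 m from C.
Taking moments about C: D_y·5.3 − (16.34·2.4)·4.2 − 15·7 = 0 → D_y = 269.7072/5.3 = 50.8882 ≈ 50.89 kN.
ΣF_y = 0: C_y + 50.8882 − 16.34·2.4 − 15 = 0 → C_y = 3.328 kN.
ΣF_x = 0: no horizontal applied forces, so C_x = 0.

C_x = 0, C_y = 3.328 kN, D_y = 50.89 kN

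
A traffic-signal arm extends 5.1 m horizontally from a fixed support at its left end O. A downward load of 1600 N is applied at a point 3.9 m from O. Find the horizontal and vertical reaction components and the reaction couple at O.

O_x = 0, O_y = 1600 N, M_O = 6240 N·m

ΣF_x = 0: O_x = 0.
ΣF_y = 0: O_y − 1600 = 0 → O_y = 1600 N.
ΣM about O: M_O − 1600·3.9 = 0 → M_O = 6240 N·m.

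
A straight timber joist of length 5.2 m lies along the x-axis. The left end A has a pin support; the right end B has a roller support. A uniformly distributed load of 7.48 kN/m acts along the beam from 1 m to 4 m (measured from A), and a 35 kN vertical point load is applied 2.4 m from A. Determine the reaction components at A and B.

A_x = 0, A_y = 30.50 kN, B_y = 26.94 kN

Resultant of the distributed load: 7.48 × 3 = 22.44 kN at 2.5 m from A.
ΣM about A: B_y·5.2 − (7.48·3)·2.5 − 35·2.4 = 0 → B_y = 140.1/5.2 = 26.9423 ≈ 26.94 kN.
ΣF_y = 0: A_y + 26.9423 − 7.48·3 − 35 = 0 → A_y = 30.50 kN.
ΣF_x = 0: no horizontal applied forces, so A_x = 0.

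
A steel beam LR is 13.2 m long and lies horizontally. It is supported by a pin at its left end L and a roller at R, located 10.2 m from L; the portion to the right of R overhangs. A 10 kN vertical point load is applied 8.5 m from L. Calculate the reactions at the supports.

L_x = 0, L_y = 1.667 kN, R_y = 8.333 kN

ΣM about L: R_y·10.2 − 10·8.5 = 0 → R_y = 85/10.2 = 8.33333 ≈ 8.333 kN.
ΣF_y = 0: L_y + 8.33333 − 10 = 0 → L_y = 1.667 kN.
ΣF_x = 0: no horizontal applied forces, so L_x = 0.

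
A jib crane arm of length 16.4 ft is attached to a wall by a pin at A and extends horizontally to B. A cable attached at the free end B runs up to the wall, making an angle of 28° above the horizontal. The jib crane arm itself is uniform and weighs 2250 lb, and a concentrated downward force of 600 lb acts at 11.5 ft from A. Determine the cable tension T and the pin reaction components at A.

T = 3292 lb, A_x = 2907 lb, A_y = 1304 lb

ΣM about A: T·sin28°·16.4 − 2250·8.2 − 600·11.5 = 0 → T = 25350/(16.4·0.469472) = 3292.49 ≈ 3292 lb.
ΣF_x = 0: A_x − T·cos28° = 0 → A_x = 3292.49 × 0.882948 = 2907 lb.
ΣF_y = 0: A_y + T·sin28° − 2250 − 600 = 0 → A_y = 2850 − 3292.49 × 0.469472 = 1304 lb.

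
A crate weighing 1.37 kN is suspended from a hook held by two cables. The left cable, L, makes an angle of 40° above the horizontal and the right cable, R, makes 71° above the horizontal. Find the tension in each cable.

ΣF_x = 0: −T_L·cos40° + T_R·cos71° = 0 → T_R = 2.35295·T_L.
ΣF_y = 0: T_L·sin40° + T_R·sin71° = 1.37.
Substitute: T_L·(0.642788 + 2.35295·0.945519) = 1.37 → T_L = 0.47776 ≈ 0.4778 kN.
Then T_R = 2.35295 × 0.47776 = 1.124 kN.

T_L = 0.4778 kN, T_R = 1.124 kN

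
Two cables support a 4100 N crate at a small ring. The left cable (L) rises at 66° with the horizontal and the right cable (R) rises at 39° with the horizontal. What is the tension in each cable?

T_L = 3299 N, T_R = 1726 N

ΣF_x = 0: −T_L·cos66° + T_R·cos39° = 0 → T_R = 0.523372·T_L.
ΣF_y = 0: T_L·sin66° + T_R·sin39° = 4100.
Substitute: T_L·(0.913545 + 0.523372·0.62932) = 4100 → T_L = 3298.7 ≈ 3299 N.
Then T_R = 0.523372 × 3298.7 = 1726 N.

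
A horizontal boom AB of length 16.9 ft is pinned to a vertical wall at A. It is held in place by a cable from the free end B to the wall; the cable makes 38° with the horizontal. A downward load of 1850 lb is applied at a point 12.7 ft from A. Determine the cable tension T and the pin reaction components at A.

T = 2258 lb, A_x = 1779 lb, A_y = 459.8 lb

ΣM about A: T·sin38°·16.9 − 1850·12.7 = 0 → T = 23495/(16.9·0.615661) = 2258.12 ≈ 2258 lb.
ΣF_x = 0: A_x − T·cos38° = 0 → A_x = 2258.12 × 0.788011 = 1779 lb.
ΣF_y = 0: A_y + T·sin38° − 1850 = 0 → A_y = 1850 − 2258.12 × 0.615661 = 459.8 lb.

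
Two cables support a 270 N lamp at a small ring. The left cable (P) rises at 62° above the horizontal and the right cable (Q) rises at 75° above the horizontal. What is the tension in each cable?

T_P = 102.5 N, T_Q = 185.9 N

ΣF_x = 0: −T_P·cos62° + T_Q·cos75° = 0 → T_Q = 1.8139·T_P.
ΣF_y = 0: T_P·sin62° + T_Q·sin75° = 270.
Substitute: T_P·(0.882948 + 1.8139·0.965926) = 270 → T_P = 102.465 ≈ 102.5 N.
Then T_Q = 1.8139 × 102.465 = 185.9 N.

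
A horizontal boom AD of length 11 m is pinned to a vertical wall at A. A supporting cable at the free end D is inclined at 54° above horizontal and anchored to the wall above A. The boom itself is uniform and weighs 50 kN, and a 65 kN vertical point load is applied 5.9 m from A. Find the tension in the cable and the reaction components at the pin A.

ΣM about A: T·sin54°·11 − 50·5.5 − 65·5.9 = 0 → T = 658.5/(11·0.809017) = 73.9955 ≈ 74.00 kN.
ΣF_x = 0: A_x − T·cos54° = 0 → A_x = 73.9955 × 0.587785 = 43.49 kN.
ΣF_y = 0: A_y + T·sin54° − 50 − 65 = 0 → A_y = 115 − 73.9955 × 0.809017 = 55.14 kN.

T = 74.00 kN, A_x = 43.49 kN, A_y = 55.14 kN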